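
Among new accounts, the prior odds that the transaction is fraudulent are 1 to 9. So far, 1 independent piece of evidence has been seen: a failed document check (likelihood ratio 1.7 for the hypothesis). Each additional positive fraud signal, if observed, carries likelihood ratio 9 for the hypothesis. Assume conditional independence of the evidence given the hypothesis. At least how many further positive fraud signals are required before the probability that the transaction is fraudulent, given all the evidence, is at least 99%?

3

Prior odds = 1/9.
Bayes factor of the evidence already in hand = 1.7.
Odds after that evidence = (1/9) × 1.7 = 17/90.
Target odds = 0.99/0.01 = 99.
Need 9ⁿ ≥ 99 ÷ (17/90) = 8910/17.
9² = 81 falls short of 8910/17 but 9³ = 729 reaches it, so n = 3.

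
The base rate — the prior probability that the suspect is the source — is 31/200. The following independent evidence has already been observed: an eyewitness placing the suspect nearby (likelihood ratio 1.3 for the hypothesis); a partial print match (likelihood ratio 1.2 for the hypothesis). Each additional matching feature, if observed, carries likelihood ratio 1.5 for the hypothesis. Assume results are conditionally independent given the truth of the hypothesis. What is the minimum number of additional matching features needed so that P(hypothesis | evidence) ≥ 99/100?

15

Prior odds = 0.155/0.845 = 31/169.
Combined Bayes factor of the evidence already in hand = 1.3 × 1.2 = 1.56.
Odds after that evidence = (31/169) × 1.56 = 93/325.
Target odds = 0.99/0.01 = 99.
Need 1.5ⁿ ≥ 99 ÷ (93/325) = 10725/31.
1.5¹⁴ = 4782969/16384 falls short of 10725/31 but 1.5¹⁵ = 14348907/32768 reaches it, so n = 15.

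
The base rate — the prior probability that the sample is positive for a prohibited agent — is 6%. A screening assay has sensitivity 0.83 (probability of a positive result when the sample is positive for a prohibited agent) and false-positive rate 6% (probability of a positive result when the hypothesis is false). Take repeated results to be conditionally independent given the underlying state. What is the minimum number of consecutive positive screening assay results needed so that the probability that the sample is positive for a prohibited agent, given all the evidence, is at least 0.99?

Prior odds: 0.06 ÷ 0.94 = 3/47.
Likelihood ratio of a positive result = 0.83/0.06 = 83/6.
Target odds: 0.99 ÷ 0.01 = 99.
Require (83/6)ⁿ ≥ 99 ÷ (3/47) = 1551.
(83/6)² = 6889/36 falls short of 1551 but (83/6)³ = 571787/216 reaches it, so n = 3.

3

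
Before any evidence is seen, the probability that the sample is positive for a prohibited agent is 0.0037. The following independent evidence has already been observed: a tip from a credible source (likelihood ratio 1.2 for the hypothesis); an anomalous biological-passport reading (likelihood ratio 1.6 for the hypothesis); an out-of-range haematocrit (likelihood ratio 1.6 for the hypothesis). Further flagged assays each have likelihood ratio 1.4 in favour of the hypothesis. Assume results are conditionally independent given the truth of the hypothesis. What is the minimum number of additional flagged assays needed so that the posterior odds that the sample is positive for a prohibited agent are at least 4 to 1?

Prior odds = 0.0037/0.9963 = 37/9963.
Combined Bayes factor of the evidence already in hand = 1.2 × 1.6 × 1.6 = 3.072.
Odds after that evidence = (37/9963) × 3.072 = 4736/415125.
Target odds = 4.
Need 1.4ⁿ ≥ 4 ÷ (4736/415125) = 415125/1184.
1.4¹⁷ ≈304.913 falls short of 415125/1184 but 1.4¹⁸ ≈426.879 reaches it, so n = 18.

18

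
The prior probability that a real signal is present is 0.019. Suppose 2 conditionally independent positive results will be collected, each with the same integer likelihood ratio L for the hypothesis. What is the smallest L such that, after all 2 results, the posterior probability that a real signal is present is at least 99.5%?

102

Prior odds = 0.019/0.981 = 19/981.
Target odds = 0.995/0.005 = 199.
Need L² ≥ 199 ÷ (19/981) = 195219/19.
101² = 10201 < 195219/19 ≤ 10404 = 102², so L = 102.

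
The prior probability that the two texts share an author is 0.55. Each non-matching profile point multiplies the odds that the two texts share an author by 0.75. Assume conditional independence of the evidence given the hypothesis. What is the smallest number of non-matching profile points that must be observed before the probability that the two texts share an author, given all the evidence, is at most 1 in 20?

11

Prior odds = 0.55/0.45 = 11/9.
Likelihood ratio per non-matching profile point = 0.75.
Target odds: 0.05 ÷ 0.95 = 1/19.
Require 0.75ⁿ ≤ 1/19 ÷ (11/9) = 9/209.
0.75¹⁰ = 59049/1048576 is still above 9/209 but 0.75¹¹ = 177147/4194304 is at or below it, so n = 11.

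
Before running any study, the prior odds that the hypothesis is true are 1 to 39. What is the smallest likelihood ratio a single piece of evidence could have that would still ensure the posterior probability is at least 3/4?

117

Prior odds = 1/39.
Target odds = 0.75/0.25 = 3.
Required Bayes factor = 3 ÷ (1/39) = 117.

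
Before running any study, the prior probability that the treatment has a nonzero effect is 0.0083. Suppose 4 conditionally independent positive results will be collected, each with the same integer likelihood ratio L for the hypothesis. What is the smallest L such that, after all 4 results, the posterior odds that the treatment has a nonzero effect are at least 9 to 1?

Prior odds = 0.0083/0.9917 = 83/9917.
Target odds = 9.
Need L⁴ ≥ 9 ÷ (83/9917) = 89253/83.
5⁴ = 625 < 89253/83 ≤ 1296 = 6⁴, so L = 6.

6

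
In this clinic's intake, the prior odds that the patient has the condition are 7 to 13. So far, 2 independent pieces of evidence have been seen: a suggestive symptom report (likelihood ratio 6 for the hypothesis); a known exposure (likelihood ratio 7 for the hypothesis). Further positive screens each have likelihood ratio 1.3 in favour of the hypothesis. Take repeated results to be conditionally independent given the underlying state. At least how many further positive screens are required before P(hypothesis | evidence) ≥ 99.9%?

15

Prior odds = 7/13.
Combined Bayes factor of the evidence already in hand = 6 × 7 = 42.
Odds after that evidence = (7/13) × 42 = 294/13.
Target odds = 0.999/0.001 = 999.
Need 1.3ⁿ ≥ 999 ÷ (294/13) = 4329/98.
1.3¹⁴ ≈39.3738 falls short of 4329/98 but 1.3¹⁵ ≈51.1859 reaches it, so n = 15.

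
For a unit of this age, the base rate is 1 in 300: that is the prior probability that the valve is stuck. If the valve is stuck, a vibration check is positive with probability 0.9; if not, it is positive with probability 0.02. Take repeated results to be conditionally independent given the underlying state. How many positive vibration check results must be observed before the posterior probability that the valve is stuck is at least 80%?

Prior odds: (1/300) ÷ (299/300) = 1/299.
Likelihood ratio of a positive = 0.9/0.02 = 45.
Target posterior odds = 0.8/0.2 = 4.
Require 45ⁿ ≥ 4 ÷ (1/299) = 1196.
45¹ = 45 falls short of 1196 but 45² = 2025 reaches it, so n = 2.

2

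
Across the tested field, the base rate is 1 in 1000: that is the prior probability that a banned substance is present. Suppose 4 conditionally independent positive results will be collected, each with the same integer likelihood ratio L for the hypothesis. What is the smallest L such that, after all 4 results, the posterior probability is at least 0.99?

18

Prior odds = 0.001/0.999 = 1/999.
Target odds = 0.99/0.01 = 99.
Need L⁴ ≥ 99 ÷ (1/999) = 98901.
17⁴ = 83521 < 98901 ≤ 104976 = 18⁴, so L = 18.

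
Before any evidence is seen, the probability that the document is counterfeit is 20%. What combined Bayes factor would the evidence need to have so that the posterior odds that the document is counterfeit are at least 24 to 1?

96

Prior odds = 0.2/0.8 = 0.25.
Target odds = 24.
Required Bayes factor = 24 ÷ 0.25 = 96.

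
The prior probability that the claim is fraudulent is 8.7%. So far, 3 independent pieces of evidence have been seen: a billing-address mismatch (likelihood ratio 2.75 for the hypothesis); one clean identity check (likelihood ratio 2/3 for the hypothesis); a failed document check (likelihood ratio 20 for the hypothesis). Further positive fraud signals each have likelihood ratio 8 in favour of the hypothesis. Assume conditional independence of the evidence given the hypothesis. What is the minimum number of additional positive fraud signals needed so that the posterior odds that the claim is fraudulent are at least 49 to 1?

Prior odds = 0.087/0.913 = 87/913.
Combined Bayes factor of the evidence already in hand = 2.75 × (2/3) × 20 = 110/3.
Odds after that evidence = (87/913) × 110/3 = 290/83.
Target odds = 49.
Need 8ⁿ ≥ 49 ÷ (290/83) = 4067/290.
8¹ = 8 falls short of 4067/290 but 8² = 64 reaches it, so n = 2.

2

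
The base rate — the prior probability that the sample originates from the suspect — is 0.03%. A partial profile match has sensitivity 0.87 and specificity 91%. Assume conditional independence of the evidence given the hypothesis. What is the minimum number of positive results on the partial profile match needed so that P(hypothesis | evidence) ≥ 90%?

5

Prior odds = 0.0003/0.9997 = 3/9997.
False-positive rate = 1 − 0.91 = 0.09; likelihood ratio of a positive = 0.87/0.09 = 29/3.
Target posterior odds = 0.9/0.1 = 9.
Need (3/9997) × (29/3)ⁿ ≥ 9, i.e. (29/3)ⁿ ≥ 29991.
(29/3)⁴ = 707281/81 falls short of 29991 but (29/3)⁵ = 20511149/243 reaches it, so n = 5.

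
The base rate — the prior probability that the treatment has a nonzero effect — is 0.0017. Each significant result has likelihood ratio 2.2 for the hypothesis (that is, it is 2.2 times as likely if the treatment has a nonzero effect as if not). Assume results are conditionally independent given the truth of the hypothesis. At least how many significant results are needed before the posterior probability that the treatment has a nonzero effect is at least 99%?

14

Prior odds = 0.0017/0.9983 = 17/9983.
Likelihood ratio per significant result = 2.2.
Target odds: 0.99 ÷ 0.01 = 99.
Need (17/9983) × 2.2ⁿ ≥ 99, i.e. 2.2ⁿ ≥ 988317/17.
2.2¹³ ≈28281 falls short of 988317/17 but 2.2¹⁴ ≈62218.2 reaches it, so n = 14.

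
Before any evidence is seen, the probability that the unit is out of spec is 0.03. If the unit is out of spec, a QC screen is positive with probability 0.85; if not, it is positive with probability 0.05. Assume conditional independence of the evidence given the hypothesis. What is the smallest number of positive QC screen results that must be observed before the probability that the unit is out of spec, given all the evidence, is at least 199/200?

4

Prior odds: 0.03 ÷ 0.97 = 3/97.
Likelihood ratio of a positive = 0.85/0.05 = 17.
Target odds: 0.995 ÷ 0.005 = 199.
Require 17ⁿ ≥ 199 ÷ (3/97) = 19303/3.
17³ = 4913 falls short of 19303/3 but 17⁴ = 83521 reaches it, so n = 4.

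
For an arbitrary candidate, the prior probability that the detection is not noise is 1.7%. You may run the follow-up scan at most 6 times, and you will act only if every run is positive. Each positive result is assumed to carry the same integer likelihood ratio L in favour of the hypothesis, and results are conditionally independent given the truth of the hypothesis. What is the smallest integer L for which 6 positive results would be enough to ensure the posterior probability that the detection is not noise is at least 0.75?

3

Prior odds = 0.017/0.983 = 17/983.
Target odds = 0.75/0.25 = 3.
Need L⁶ ≥ 3 ÷ (17/983) = 2949/17.
2⁶ = 64 < 2949/17 ≤ 729 = 3⁶, so L = 3.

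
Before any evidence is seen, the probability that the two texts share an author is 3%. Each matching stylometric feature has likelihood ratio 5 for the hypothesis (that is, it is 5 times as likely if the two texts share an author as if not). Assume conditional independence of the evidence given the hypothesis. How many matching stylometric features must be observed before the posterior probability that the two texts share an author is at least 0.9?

Prior odds = 0.03/0.97 = 3/97.
Likelihood ratio per matching stylometric feature = 5.
Target posterior odds = 0.9/0.1 = 9.
Require 5ⁿ ≥ 9 ÷ (3/97) = 291.
5³ = 125 falls short of 291 but 5⁴ = 625 reaches it, so n = 4.

4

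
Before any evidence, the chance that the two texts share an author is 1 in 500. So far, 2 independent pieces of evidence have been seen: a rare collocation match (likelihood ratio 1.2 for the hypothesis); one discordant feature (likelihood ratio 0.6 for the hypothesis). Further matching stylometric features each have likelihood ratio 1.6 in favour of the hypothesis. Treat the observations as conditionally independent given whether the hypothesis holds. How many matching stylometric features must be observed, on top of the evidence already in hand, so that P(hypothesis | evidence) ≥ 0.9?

Prior odds = 0.002/0.998 = 1/499.
Combined Bayes factor of the evidence already in hand = 1.2 × 0.6 = 0.72.
Odds after that evidence = (1/499) × 0.72 = 18/12475.
Target odds = 0.9/0.1 = 9.
Need 1.6ⁿ ≥ 9 ÷ (18/12475) = 6237.5.
1.6¹⁸ ≈4722.37 falls short of 6237.5 but 1.6¹⁹ ≈7555.79 reaches it, so n = 19.

19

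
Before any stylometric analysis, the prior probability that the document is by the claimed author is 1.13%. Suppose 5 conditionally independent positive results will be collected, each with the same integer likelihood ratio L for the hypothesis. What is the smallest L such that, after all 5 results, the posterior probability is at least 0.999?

10

Prior odds = 0.0113/0.9887 = 113/9887.
Target odds = 0.999/0.001 = 999.
Need L⁵ ≥ 999 ÷ (113/9887) = 9877113/113.
9⁵ = 59049 < 9877113/113 ≤ 100000 = 10⁵, so L = 10.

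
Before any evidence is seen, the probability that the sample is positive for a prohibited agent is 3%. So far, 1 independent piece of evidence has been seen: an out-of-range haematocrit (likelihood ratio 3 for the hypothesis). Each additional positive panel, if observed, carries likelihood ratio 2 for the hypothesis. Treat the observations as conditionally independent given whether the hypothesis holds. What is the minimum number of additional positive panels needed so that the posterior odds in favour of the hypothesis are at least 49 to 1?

10

Prior odds = 0.03/0.97 = 3/97.
Bayes factor of the evidence already in hand = 3.
Odds after that evidence = (3/97) × 3 = 9/97.
Target odds = 49.
Need 2ⁿ ≥ 49 ÷ (9/97) = 4753/9.
2⁹ = 512 falls short of 4753/9 but 2¹⁰ = 1024 reaches it, so n = 10.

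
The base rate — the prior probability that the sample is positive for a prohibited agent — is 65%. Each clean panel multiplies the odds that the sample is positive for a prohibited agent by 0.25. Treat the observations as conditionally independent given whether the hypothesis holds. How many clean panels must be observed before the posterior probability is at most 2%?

Prior odds = 0.65/0.35 = 13/7.
Likelihood ratio per clean panel = 0.25.
Target odds: 0.02 ÷ 0.98 = 1/49.
Require 0.25ⁿ ≤ 1/49 ÷ (13/7) = 1/91.
0.25³ = 0.015625 is still above 1/91 but 0.25⁴ = 0.00390625 is at or below it, so n = 4.

4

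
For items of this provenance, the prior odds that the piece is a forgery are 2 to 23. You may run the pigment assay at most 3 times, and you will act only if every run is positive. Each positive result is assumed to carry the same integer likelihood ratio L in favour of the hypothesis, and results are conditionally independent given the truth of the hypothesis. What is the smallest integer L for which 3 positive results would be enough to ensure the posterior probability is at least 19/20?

7

Prior odds = 2/23.
Target odds = 0.95/0.05 = 19.
Need L³ ≥ 19 ÷ (2/23) = 218.5.
6³ = 216 < 218.5 ≤ 343 = 7³, so L = 7.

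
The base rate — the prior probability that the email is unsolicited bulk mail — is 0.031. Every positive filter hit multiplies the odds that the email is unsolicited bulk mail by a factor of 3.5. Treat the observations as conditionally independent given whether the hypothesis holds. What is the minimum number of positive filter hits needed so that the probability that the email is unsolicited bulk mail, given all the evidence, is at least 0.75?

Prior odds: 0.031 ÷ 0.969 = 31/969.
Likelihood ratio per positive filter hit = 3.5.
Target posterior odds = 0.75/0.25 = 3.
Require 3.5ⁿ ≥ 3 ÷ (31/969) = 2907/31.
3.5³ = 42.875 falls short of 2907/31 but 3.5⁴ = 150.0625 reaches it, so n = 4.

4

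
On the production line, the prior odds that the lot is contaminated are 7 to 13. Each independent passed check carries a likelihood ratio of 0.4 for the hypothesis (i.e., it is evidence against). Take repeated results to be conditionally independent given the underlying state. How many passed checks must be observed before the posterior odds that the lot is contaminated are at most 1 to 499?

7

Prior odds = 7/13.
Likelihood ratio per passed check = 0.4.
Target odds = 1/499.
Require 0.4ⁿ ≤ 1/499 ÷ (7/13) = 13/3493.
0.4⁶ = 64/15625 is still above 13/3493 but 0.4⁷ = 128/78125 is at or below it, so n = 7.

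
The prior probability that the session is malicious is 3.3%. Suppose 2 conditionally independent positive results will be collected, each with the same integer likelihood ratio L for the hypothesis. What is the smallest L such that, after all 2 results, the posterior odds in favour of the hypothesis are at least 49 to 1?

Prior odds = 0.033/0.967 = 33/967.
Target odds = 49.
Need L² ≥ 49 ÷ (33/967) = 47383/33.
37² = 1369 < 47383/33 ≤ 1444 = 38², so L = 38.

38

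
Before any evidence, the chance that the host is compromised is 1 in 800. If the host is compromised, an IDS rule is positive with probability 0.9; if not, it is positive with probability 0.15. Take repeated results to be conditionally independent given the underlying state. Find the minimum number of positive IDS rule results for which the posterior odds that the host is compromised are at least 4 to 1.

5

Prior odds = 0.00125/0.99875 = 1/799.
Likelihood ratio of a positive = 0.9/0.15 = 6.
Target odds = 4.
Need (1/799) × 6ⁿ ≥ 4, i.e. 6ⁿ ≥ 3196.
6⁴ = 1296 falls short of 3196 but 6⁵ = 7776 reaches it, so n = 5.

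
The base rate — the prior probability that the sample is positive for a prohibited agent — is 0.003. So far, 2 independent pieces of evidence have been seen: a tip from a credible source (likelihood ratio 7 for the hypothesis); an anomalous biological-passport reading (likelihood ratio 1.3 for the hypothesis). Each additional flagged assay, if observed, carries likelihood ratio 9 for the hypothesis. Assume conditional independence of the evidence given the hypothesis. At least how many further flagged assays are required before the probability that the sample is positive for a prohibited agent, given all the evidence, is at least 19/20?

3

Prior odds = 0.003/0.997 = 3/997.
Combined Bayes factor of the evidence already in hand = 7 × 1.3 = 9.1.
Odds after that evidence = (3/997) × 9.1 = 273/9970.
Target odds = 0.95/0.05 = 19.
Need 9ⁿ ≥ 19 ÷ (273/9970) = 189430/273.
9² = 81 falls short of 189430/273 but 9³ = 729 reaches it, so n = 3.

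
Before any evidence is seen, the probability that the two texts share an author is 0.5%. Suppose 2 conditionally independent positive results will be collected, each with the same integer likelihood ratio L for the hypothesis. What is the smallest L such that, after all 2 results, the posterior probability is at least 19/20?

62

Prior odds = 0.005/0.995 = 1/199.
Target odds = 0.95/0.05 = 19.
Need L² ≥ 19 ÷ (1/199) = 3781.
61² = 3721 < 3781 ≤ 3844 = 62², so L = 62.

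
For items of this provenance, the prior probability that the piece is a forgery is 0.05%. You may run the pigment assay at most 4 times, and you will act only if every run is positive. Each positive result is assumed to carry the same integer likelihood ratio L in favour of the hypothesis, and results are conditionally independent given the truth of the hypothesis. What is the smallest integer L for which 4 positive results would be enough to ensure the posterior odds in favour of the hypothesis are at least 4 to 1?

10

Prior odds = 0.0005/0.9995 = 1/1999.
Target odds = 4.
Need L⁴ ≥ 4 ÷ (1/1999) = 7996.
9⁴ = 6561 < 7996 ≤ 10000 = 10⁴, so L = 10.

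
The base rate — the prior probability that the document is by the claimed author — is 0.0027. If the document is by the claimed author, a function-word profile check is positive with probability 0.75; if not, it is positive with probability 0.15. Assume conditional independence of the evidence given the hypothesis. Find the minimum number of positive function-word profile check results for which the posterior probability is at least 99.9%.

8

Prior odds = 0.0027/0.9973 = 27/9973.
Likelihood ratio of a positive = 0.75/0.15 = 5.
Target posterior odds = 0.999/0.001 = 999.
Need (27/9973) × 5ⁿ ≥ 999, i.e. 5ⁿ ≥ 369001.
5⁷ = 78125 falls short of 369001 but 5⁸ = 390625 reaches it, so n = 8.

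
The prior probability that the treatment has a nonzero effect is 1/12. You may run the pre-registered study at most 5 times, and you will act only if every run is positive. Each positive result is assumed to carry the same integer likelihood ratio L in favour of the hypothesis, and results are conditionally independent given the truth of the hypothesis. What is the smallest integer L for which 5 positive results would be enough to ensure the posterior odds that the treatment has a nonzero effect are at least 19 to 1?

3

Prior odds = (1/12)/(11/12) = 1/11.
Target odds = 19.
Need L⁵ ≥ 19 ÷ (1/11) = 209.
2⁵ = 32 < 209 ≤ 243 = 3⁵, so L = 3.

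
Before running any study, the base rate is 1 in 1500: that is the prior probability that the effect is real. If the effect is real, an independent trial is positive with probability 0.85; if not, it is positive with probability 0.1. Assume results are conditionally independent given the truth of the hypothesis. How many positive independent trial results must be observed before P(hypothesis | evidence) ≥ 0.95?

5

Prior odds = (1/1500)/(1499/1500) = 1/1499.
Likelihood ratio of a positive = 0.85/0.1 = 8.5.
Target posterior odds = 0.95/0.05 = 19.
Need (1/1499) × 8.5ⁿ ≥ 19, i.e. 8.5ⁿ ≥ 28481.
8.5⁴ = 5220.0625 falls short of 28481 but 8.5⁵ = 44370.53125 reaches it, so n = 5.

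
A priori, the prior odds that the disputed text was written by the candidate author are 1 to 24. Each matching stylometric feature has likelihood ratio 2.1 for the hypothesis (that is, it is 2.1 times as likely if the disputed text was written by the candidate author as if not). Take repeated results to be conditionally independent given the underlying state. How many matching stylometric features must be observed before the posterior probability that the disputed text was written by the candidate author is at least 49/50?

Prior odds = 1/24.
Likelihood ratio per matching stylometric feature = 2.1.
Target odds: 0.98 ÷ 0.02 = 49.
Need (1/24) × 2.1ⁿ ≥ 49, i.e. 2.1ⁿ ≥ 1176.
2.1⁹ ≈794.28 falls short of 1176 but 2.1¹⁰ ≈1667.99 reaches it, so n = 10.

10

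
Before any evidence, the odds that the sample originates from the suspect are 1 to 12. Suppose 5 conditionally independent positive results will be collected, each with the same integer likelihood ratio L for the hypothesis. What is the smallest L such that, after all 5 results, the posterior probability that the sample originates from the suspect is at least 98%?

Prior odds = 1/12.
Target odds = 0.98/0.02 = 49.
Need L⁵ ≥ 49 ÷ (1/12) = 588.
3⁵ = 243 < 588 ≤ 1024 = 4⁵, so L = 4.

4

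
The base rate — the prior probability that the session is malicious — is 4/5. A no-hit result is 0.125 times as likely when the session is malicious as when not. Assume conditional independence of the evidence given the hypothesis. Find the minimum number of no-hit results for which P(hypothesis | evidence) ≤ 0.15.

2

Prior odds: 0.8 ÷ 0.2 = 4.
Likelihood ratio per no-hit result = 0.125.
Target posterior odds = 0.15/0.85 = 3/17.
Require 0.125ⁿ ≤ 3/17 ÷ 4 = 3/68.
0.125¹ = 0.125 is still above 3/68 but 0.125² = 0.015625 is at or below it, so n = 2.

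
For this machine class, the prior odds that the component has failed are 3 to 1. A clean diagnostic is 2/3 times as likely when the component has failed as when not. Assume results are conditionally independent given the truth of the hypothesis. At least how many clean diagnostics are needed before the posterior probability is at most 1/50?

13

Prior odds = 3.
Likelihood ratio per clean diagnostic = 2/3.
Target posterior odds = 0.02/0.98 = 1/49.
Require (2/3)ⁿ ≤ 1/49 ÷ 3 = 1/147.
(2/3)¹² = 4096/531441 is still above 1/147 but (2/3)¹³ = 8192/1594323 is at or below it, so n = 13.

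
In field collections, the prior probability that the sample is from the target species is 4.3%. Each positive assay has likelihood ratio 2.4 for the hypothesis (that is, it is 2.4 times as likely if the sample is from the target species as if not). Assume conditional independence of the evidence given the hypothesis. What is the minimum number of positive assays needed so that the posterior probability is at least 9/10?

Prior odds = 0.043/0.957 = 43/957.
Likelihood ratio per positive assay = 2.4.
Target odds: 0.9 ÷ 0.1 = 9.
Need (43/957) × 2.4ⁿ ≥ 9, i.e. 2.4ⁿ ≥ 8613/43.
2.4⁶ = 2985984/15625 falls short of 8613/43 but 2.4⁷ = 35831808/78125 reaches it, so n = 7.

7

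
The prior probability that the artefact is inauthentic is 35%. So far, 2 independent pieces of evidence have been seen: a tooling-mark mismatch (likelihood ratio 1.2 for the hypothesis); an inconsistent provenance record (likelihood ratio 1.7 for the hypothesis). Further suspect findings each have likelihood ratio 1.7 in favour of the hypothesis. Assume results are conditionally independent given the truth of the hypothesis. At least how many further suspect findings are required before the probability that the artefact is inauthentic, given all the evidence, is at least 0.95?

Prior odds = 0.35/0.65 = 7/13.
Combined Bayes factor of the evidence already in hand = 1.2 × 1.7 = 2.04.
Odds after that evidence = (7/13) × 2.04 = 357/325.
Target odds = 0.95/0.05 = 19.
Need 1.7ⁿ ≥ 19 ÷ (357/325) = 6175/357.
1.7⁵ = 1419857/100000 falls short of 6175/357 but 1.7⁶ = 24137569/1000000 reaches it, so n = 6.

6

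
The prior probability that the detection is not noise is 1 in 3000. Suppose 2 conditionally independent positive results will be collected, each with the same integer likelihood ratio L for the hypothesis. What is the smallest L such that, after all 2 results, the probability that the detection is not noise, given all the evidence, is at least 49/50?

384

Prior odds = (1/3000)/(2999/3000) = 1/2999.
Target odds = 0.98/0.02 = 49.
Need L² ≥ 49 ÷ (1/2999) = 146951.
383² = 146689 < 146951 ≤ 147456 = 384², so L = 384.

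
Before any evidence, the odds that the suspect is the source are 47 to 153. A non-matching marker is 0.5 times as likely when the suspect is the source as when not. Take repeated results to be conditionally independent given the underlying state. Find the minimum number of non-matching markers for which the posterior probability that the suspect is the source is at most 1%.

Prior odds = 47/153.
Likelihood ratio per non-matching marker = 0.5.
Target odds: 0.01 ÷ 0.99 = 1/99.
Require 0.5ⁿ ≤ 1/99 ÷ (47/153) = 17/517.
0.5⁴ = 0.0625 is still above 17/517 but 0.5⁵ = 0.03125 is at or below it, so n = 5.

5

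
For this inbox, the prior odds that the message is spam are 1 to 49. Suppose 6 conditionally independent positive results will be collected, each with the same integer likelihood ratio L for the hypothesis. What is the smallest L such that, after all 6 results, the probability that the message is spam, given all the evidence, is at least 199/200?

Prior odds = 1/49.
Target odds = 0.995/0.005 = 199.
Need L⁶ ≥ 199 ÷ (1/49) = 9751.
4⁶ = 4096 < 9751 ≤ 15625 = 5⁶, so L = 5.

5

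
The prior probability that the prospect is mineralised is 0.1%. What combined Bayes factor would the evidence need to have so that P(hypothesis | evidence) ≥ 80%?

3996

Prior odds = 0.001/0.999 = 1/999.
Target odds = 0.8/0.2 = 4.
Required Bayes factor = 4 ÷ (1/999) = 3996.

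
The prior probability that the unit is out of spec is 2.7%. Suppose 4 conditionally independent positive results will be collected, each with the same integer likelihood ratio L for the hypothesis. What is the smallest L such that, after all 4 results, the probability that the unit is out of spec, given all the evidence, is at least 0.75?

Prior odds = 0.027/0.973 = 27/973.
Target odds = 0.75/0.25 = 3.
Need L⁴ ≥ 3 ÷ (27/973) = 973/9.
3⁴ = 81 < 973/9 ≤ 256 = 4⁴, so L = 4.

4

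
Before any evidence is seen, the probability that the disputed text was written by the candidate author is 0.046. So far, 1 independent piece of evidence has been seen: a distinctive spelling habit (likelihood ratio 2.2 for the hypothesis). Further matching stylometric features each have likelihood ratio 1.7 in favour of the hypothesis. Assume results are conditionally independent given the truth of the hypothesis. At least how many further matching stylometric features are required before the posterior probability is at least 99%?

13

Prior odds = 0.046/0.954 = 23/477.
Bayes factor of the evidence already in hand = 2.2.
Odds after that evidence = (23/477) × 2.2 = 253/2385.
Target odds = 0.99/0.01 = 99.
Need 1.7ⁿ ≥ 99 ÷ (253/2385) = 21465/23.
1.7¹² ≈582.622 falls short of 21465/23 but 1.7¹³ ≈990.458 reaches it, so n = 13.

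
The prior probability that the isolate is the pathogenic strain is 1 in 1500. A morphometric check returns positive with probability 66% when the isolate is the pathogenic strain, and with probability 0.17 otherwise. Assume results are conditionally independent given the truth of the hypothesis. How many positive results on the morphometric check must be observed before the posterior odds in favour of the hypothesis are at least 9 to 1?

8

Prior odds: (1/1500) ÷ (1499/1500) = 1/1499.
Likelihood ratio of a positive result = 0.66/0.17 = 66/17.
Target odds = 9.
Require (66/17)ⁿ ≥ 9 ÷ (1/1499) = 13491.
(66/17)⁷ ≈13294.3 falls short of 13491 but (66/17)⁸ ≈51613.1 reaches it, so n = 8.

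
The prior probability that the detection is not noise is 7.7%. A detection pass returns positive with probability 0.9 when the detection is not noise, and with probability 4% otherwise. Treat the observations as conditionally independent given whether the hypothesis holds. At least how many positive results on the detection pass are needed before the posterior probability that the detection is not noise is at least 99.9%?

4

Prior odds: 0.077 ÷ 0.923 = 77/923.
Likelihood ratio of a positive result = 0.9/0.04 = 22.5.
Target posterior odds = 0.999/0.001 = 999.
Require 22.5ⁿ ≥ 999 ÷ (77/923) = 922077/77.
22.5³ = 11390.625 falls short of 922077/77 but 22.5⁴ = 256289.0625 reaches it, so n = 4.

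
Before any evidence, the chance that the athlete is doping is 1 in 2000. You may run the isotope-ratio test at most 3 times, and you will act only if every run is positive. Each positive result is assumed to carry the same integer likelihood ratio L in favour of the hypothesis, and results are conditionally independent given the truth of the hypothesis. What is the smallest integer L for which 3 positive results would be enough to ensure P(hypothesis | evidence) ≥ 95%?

34

Prior odds = 0.0005/0.9995 = 1/1999.
Target odds = 0.95/0.05 = 19.
Need L³ ≥ 19 ÷ (1/1999) = 37981.
33³ = 35937 < 37981 ≤ 39304 = 34³, so L = 34.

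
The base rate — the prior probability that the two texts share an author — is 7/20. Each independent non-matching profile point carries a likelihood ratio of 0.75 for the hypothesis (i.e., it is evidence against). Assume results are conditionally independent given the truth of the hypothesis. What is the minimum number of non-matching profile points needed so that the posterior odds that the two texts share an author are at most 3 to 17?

4

Prior odds = 0.35/0.65 = 7/13.
Likelihood ratio per non-matching profile point = 0.75.
Target odds = 3/17.
Require 0.75ⁿ ≤ 3/17 ÷ (7/13) = 39/119.
0.75³ = 0.421875 is still above 39/119 but 0.75⁴ = 0.31640625 is at or below it, so n = 4.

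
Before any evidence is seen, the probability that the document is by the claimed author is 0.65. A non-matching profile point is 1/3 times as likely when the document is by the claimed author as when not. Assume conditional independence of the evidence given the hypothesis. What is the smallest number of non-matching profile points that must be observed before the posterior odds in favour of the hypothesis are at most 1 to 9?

3

Prior odds = 0.65/0.35 = 13/7.
Likelihood ratio per non-matching profile point = 1/3.
Target odds = 1/9.
Need (13/7) × (1/3)ⁿ ≤ 1/9, i.e. (1/3)ⁿ ≤ 7/117.
(1/3)² = 1/9 is still above 7/117 but (1/3)³ = 1/27 is at or below it, so n = 3.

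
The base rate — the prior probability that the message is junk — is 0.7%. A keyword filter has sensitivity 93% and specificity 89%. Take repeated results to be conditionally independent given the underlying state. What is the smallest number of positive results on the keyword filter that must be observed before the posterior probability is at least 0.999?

6

Prior odds: 0.007 ÷ 0.993 = 7/993.
False-positive rate = 1 − 0.89 = 0.11; likelihood ratio of a positive = 0.93/0.11 = 93/11.
Target odds: 0.999 ÷ 0.001 = 999.
Need (7/993) × (93/11)ⁿ ≥ 999, i.e. (93/11)ⁿ ≥ 992007/7.
(93/11)⁵ ≈43196.8 falls short of 992007/7 but (93/11)⁶ ≈365209 reaches it, so n = 6.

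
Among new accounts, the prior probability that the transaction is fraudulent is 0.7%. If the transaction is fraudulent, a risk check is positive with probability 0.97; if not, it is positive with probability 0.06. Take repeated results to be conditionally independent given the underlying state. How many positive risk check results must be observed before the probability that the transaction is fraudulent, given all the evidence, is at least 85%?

Prior odds = 0.007/0.993 = 7/993.
Likelihood ratio of a positive = 0.97/0.06 = 97/6.
Target odds: 0.85 ÷ 0.15 = 17/3.
Need (7/993) × (97/6)ⁿ ≥ 17/3, i.e. (97/6)ⁿ ≥ 5627/7.
(97/6)² = 9409/36 falls short of 5627/7 but (97/6)³ = 912673/216 reaches it, so n = 3.

3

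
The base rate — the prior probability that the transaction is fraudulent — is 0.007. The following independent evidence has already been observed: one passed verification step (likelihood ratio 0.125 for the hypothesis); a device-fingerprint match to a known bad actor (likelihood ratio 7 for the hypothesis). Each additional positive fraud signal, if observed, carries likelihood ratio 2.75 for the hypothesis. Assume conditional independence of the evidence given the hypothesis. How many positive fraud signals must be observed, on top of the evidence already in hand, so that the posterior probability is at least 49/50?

Prior odds = 0.007/0.993 = 7/993.
Combined Bayes factor of the evidence already in hand = 0.125 × 7 = 0.875.
Odds after that evidence = (7/993) × 0.875 = 49/7944.
Target odds = 0.98/0.02 = 49.
Need 2.75ⁿ ≥ 49 ÷ (49/7944) = 7944.
2.75⁸ = 214358881/65536 falls short of 7944 but 2.75⁹ ≈8994.86 reaches it, so n = 9.

9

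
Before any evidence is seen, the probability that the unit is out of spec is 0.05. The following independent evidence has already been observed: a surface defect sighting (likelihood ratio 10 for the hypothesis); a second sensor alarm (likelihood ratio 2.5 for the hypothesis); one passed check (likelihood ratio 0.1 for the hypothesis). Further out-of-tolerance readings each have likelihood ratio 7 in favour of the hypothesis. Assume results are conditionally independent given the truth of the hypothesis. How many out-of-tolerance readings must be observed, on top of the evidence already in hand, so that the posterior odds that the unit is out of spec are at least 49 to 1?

4

Prior odds = 0.05/0.95 = 1/19.
Combined Bayes factor of the evidence already in hand = 10 × 2.5 × 0.1 = 2.5.
Odds after that evidence = (1/19) × 2.5 = 5/38.
Target odds = 49.
Need 7ⁿ ≥ 49 ÷ (5/38) = 372.4.
7³ = 343 falls short of 372.4 but 7⁴ = 2401 reaches it, so n = 4.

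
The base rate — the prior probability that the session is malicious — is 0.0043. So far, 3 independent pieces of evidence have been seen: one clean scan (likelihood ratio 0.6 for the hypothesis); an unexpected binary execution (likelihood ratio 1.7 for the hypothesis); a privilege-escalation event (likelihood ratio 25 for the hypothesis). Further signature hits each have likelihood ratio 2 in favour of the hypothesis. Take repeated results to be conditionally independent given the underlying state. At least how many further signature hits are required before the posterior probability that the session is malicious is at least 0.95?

Prior odds = 0.0043/0.9957 = 43/9957.
Combined Bayes factor of the evidence already in hand = 0.6 × 1.7 × 25 = 25.5.
Odds after that evidence = (43/9957) × 25.5 = 731/6638.
Target odds = 0.95/0.05 = 19.
Need 2ⁿ ≥ 19 ÷ (731/6638) = 126122/731.
2⁷ = 128 falls short of 126122/731 but 2⁸ = 256 reaches it, so n = 8.

8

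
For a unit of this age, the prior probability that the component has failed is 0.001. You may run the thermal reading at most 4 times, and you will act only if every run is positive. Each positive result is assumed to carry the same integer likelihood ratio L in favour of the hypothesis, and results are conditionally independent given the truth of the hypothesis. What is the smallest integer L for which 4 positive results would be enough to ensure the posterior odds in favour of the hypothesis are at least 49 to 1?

15

Prior odds = 0.001/0.999 = 1/999.
Target odds = 49.
Need L⁴ ≥ 49 ÷ (1/999) = 48951.
14⁴ = 38416 < 48951 ≤ 50625 = 15⁴, so L = 15.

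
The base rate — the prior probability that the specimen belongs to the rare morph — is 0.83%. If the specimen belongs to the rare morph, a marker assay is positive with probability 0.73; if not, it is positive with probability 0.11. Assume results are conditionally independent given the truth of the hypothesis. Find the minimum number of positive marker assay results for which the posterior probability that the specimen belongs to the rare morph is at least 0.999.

Prior odds = 0.0083/0.9917 = 83/9917.
Likelihood ratio of a positive = 0.73/0.11 = 73/11.
Target posterior odds = 0.999/0.001 = 999.
Need (83/9917) × (73/11)ⁿ ≥ 999, i.e. (73/11)ⁿ ≥ 9907083/83.
(73/11)⁶ ≈85424.2 falls short of 9907083/83 but (73/11)⁷ ≈566906 reaches it, so n = 7.

7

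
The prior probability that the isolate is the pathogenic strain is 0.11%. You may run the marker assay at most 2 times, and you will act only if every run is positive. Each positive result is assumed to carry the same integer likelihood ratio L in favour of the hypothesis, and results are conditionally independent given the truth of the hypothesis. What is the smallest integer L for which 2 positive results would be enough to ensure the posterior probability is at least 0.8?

Prior odds = 0.0011/0.9989 = 11/9989.
Target odds = 0.8/0.2 = 4.
Need L² ≥ 4 ÷ (11/9989) = 39956/11.
60² = 3600 < 39956/11 ≤ 3721 = 61², so L = 61.

61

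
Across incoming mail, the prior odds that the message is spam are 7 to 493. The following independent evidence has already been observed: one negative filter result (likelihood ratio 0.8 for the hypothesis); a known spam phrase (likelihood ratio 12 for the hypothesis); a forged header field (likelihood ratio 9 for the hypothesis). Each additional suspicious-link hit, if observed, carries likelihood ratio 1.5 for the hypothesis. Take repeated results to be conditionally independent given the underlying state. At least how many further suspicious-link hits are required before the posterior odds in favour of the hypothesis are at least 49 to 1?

10

Prior odds = 7/493.
Combined Bayes factor of the evidence already in hand = 0.8 × 12 × 9 = 86.4.
Odds after that evidence = (7/493) × 86.4 = 3024/2465.
Target odds = 49.
Need 1.5ⁿ ≥ 49 ÷ (3024/2465) = 17255/432.
1.5⁹ = 19683/512 falls short of 17255/432 but 1.5¹⁰ = 59049/1024 reaches it, so n = 10.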